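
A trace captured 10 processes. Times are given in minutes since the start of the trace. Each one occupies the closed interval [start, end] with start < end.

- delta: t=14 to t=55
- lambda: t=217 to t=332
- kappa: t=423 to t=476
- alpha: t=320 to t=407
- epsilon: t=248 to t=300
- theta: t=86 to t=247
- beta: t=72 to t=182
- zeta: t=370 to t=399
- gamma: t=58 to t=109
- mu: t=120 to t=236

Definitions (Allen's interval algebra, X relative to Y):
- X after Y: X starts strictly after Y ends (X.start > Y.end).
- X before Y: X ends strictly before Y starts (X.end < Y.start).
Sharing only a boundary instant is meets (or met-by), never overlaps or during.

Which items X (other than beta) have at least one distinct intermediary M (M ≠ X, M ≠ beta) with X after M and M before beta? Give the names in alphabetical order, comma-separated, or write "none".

alpha, epsilon, gamma, kappa, lambda, mu, theta, zeta

Target beta = [t=72, t=182].
Intermediaries M with M before beta: delta.
Via delta — items with X after delta: alpha, epsilon, gamma, kappa, lambda, mu, theta, zeta.
Union: alpha, epsilon, gamma, kappa, lambda, mu, theta, zeta.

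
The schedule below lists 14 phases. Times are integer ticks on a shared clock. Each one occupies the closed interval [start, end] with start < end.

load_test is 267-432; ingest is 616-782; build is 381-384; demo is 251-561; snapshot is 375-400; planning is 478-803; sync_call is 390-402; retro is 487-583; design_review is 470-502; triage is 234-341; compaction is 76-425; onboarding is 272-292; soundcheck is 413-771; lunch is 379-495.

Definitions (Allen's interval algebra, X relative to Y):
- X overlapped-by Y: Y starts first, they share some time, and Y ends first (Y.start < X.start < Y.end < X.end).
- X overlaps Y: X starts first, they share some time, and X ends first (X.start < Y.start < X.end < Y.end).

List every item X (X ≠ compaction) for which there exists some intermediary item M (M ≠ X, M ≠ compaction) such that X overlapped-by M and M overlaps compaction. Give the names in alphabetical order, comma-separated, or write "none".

none

Target compaction = [76, 425].
Intermediaries M with M overlaps compaction: none.
Union: none.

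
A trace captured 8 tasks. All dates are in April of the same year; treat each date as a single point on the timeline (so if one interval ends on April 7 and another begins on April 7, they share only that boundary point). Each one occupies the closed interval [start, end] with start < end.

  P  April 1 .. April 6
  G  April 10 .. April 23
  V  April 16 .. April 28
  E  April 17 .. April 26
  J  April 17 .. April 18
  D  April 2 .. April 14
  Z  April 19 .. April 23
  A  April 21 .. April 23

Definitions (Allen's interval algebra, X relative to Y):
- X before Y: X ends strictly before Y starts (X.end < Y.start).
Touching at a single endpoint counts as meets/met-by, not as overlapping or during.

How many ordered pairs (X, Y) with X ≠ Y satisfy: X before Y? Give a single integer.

13

Checking all 56 ordered pairs for relation 'before'; matching pairs in alphabetical order:
(D, A): D before A ✓
(D, E): D before E ✓
(D, J): D before J ✓
(D, V): D before V ✓
(D, Z): D before Z ✓
(J, A): J before A ✓
(J, Z): J before Z ✓
(P, A): P before A ✓
(P, E): P before E ✓
(P, G): P before G ✓
(P, J): P before J ✓
(P, V): P before V ✓
(P, Z): P before Z ✓
Count: 13.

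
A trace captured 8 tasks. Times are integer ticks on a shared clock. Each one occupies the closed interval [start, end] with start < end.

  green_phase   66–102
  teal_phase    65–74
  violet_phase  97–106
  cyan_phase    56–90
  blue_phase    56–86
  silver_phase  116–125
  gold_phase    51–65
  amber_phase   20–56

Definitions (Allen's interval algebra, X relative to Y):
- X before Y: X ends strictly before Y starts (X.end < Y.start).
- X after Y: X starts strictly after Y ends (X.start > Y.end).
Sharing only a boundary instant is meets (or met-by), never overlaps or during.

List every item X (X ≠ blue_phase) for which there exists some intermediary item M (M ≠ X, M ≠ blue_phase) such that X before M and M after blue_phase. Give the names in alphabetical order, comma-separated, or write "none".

Target blue_phase = [56, 86].
Intermediaries M with M after blue_phase: silver_phase, violet_phase.
Via silver_phase — items with X before silver_phase: amber_phase, cyan_phase, gold_phase, green_phase, teal_phase, violet_phase.
Via violet_phase — items with X before violet_phase: amber_phase, cyan_phase, gold_phase, teal_phase.
Union: amber_phase, cyan_phase, gold_phase, green_phase, teal_phase, violet_phase.

amber_phase, cyan_phase, gold_phase, green_phase, teal_phase, violet_phase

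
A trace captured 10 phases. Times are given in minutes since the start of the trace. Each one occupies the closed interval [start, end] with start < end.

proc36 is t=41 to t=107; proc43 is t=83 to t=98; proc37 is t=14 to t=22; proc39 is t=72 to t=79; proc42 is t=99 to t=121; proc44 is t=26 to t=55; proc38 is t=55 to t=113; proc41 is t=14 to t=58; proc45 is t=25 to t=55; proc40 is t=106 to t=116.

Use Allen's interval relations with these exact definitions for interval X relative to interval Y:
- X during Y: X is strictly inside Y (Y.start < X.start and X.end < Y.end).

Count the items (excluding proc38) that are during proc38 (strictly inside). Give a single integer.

Target proc38 = [t=55, t=113].
proc36 [t=41, t=107] → overlaps → no.
proc37 [t=14, t=22] → before → no.
proc39 [t=72, t=79] → during → counts.
proc40 [t=106, t=116] → overlapped-by → no.
proc41 [t=14, t=58] → overlaps → no.
proc42 [t=99, t=121] → overlapped-by → no.
proc43 [t=83, t=98] → during → counts.
proc44 [t=26, t=55] → meets → no.
proc45 [t=25, t=55] → meets → no.
Total: 2.

2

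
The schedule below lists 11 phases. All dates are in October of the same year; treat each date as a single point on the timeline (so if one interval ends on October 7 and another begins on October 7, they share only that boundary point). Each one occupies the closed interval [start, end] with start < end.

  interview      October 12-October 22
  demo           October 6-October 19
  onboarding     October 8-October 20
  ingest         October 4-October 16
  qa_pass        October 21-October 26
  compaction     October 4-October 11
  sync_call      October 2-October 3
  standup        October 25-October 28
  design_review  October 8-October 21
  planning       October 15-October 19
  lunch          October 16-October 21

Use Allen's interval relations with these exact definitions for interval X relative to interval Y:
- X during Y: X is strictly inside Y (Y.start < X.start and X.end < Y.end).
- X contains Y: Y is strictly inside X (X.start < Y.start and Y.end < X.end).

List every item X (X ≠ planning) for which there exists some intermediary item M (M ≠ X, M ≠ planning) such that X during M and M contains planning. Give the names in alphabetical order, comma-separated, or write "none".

Target planning = [October 15, October 19].
Intermediaries M with M contains planning: design_review, interview, onboarding.
Via design_review — items with X during design_review: none.
Via interview — items with X during interview: lunch.
Via onboarding — items with X during onboarding: none.
Union: lunch.

lunch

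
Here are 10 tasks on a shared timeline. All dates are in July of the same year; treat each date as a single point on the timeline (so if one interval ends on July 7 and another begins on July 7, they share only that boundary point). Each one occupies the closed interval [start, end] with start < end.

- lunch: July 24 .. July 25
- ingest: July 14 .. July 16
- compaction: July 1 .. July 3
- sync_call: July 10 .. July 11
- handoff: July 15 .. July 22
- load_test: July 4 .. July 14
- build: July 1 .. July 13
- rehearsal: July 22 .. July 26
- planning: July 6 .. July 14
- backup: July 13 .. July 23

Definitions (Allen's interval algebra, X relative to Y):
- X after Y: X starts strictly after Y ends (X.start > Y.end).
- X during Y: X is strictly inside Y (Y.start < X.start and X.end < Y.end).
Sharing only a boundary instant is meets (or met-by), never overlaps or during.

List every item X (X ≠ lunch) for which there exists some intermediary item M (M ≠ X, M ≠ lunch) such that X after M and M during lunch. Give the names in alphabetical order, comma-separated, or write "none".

none

Target lunch = [July 24, July 25].
Intermediaries M with M during lunch: none.
Union: none.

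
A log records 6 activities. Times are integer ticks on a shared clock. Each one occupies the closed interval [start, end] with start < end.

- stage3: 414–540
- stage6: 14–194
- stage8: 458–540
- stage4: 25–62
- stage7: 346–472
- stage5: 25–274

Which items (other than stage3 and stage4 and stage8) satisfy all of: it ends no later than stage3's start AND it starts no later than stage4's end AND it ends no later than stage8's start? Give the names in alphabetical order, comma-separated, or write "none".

Conditions: its end is no later than stage3's start (X.end <= 414) AND its start is no later than stage4's end (X.start <= 62) AND its end is no later than stage8's start (X.end <= 458).
stage5: end 274 <= 414? ✓; start 25 <= 62? ✓; end 274 <= 458? ✓ → yes.
stage6: end 194 <= 414? ✓; start 14 <= 62? ✓; end 194 <= 458? ✓ → yes.
stage7: end 472 <= 414? ✗; start 346 <= 62? ✗; end 472 <= 458? ✗ → no.
Result: stage5, stage6.

stage5, stage6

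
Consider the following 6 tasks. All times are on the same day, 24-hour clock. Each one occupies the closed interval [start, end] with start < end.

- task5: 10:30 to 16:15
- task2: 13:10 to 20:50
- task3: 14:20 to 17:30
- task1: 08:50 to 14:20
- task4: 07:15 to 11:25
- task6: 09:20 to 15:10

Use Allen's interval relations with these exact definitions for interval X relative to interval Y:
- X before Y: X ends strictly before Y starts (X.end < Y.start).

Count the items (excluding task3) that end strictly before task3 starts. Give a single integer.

1

Target task3 = [14:20, 17:30].
task1 [08:50, 14:20] → meets → no.
task2 [13:10, 20:50] → contains → no.
task4 [07:15, 11:25] → before → counts.
task5 [10:30, 16:15] → overlaps → no.
task6 [09:20, 15:10] → overlaps → no.
Total: 1.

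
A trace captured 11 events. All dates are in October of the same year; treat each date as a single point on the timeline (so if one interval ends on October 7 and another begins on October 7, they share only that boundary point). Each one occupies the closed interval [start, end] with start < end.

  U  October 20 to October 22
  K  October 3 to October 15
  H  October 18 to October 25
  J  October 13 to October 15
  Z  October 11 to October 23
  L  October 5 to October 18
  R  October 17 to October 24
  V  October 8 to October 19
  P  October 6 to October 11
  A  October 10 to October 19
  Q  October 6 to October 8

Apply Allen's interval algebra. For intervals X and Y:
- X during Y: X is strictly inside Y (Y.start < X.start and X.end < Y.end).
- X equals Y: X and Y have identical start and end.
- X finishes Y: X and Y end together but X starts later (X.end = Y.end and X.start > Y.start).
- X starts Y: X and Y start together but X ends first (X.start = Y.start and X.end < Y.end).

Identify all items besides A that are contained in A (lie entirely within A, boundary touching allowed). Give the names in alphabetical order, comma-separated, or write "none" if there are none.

Target A = [October 10, October 19].
H [October 18, October 25] → overlapped-by → no.
J [October 13, October 15] → during → yes.
K [October 3, October 15] → overlaps → no.
L [October 5, October 18] → overlaps → no.
P [October 6, October 11] → overlaps → no.
Q [October 6, October 8] → before → no.
R [October 17, October 24] → overlapped-by → no.
U [October 20, October 22] → after → no.
V [October 8, October 19] → finished-by → no.
Z [October 11, October 23] → overlapped-by → no.
Result: J.

J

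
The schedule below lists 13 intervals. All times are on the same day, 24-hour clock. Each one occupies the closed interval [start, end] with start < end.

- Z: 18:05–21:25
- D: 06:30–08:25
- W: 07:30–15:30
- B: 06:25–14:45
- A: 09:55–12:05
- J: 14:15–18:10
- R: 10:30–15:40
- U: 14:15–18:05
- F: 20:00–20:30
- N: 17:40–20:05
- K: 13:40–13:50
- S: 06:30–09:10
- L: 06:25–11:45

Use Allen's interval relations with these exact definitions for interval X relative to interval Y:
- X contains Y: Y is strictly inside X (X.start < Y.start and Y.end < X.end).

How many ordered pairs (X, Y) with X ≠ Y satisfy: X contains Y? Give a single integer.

Checking all 156 ordered pairs for relation 'contains'; matching pairs in alphabetical order:
(B, A): B contains A ✓
(B, D): B contains D ✓
(B, K): B contains K ✓
(B, S): B contains S ✓
(L, D): L contains D ✓
(L, S): L contains S ✓
(R, K): R contains K ✓
(W, A): W contains A ✓
(W, K): W contains K ✓
(Z, F): Z contains F ✓
Count: 10.

10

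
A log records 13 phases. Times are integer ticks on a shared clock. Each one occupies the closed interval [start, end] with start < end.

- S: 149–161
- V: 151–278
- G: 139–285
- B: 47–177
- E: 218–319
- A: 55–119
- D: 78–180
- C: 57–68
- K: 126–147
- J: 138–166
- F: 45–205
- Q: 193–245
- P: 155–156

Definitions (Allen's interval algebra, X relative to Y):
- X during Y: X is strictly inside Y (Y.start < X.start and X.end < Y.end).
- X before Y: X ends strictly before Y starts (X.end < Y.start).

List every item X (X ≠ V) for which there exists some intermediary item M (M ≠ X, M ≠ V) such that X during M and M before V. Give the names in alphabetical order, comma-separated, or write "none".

Target V = [151, 278].
Intermediaries M with M before V: A, C, K.
Via A — items with X during A: C.
Via C — items with X during C: none.
Via K — items with X during K: none.
Union: C.

C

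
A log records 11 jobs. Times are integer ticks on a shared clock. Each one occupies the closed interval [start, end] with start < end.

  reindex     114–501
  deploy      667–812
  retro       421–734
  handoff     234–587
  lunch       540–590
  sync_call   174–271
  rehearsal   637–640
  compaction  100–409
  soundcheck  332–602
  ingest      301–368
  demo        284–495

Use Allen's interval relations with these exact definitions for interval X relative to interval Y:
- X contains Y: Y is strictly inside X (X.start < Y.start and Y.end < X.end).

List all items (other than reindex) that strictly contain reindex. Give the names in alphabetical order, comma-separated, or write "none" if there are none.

Target reindex = [114, 501].
compaction [100, 409] → overlaps → no.
demo [284, 495] → during → no.
deploy [667, 812] → after → no.
handoff [234, 587] → overlapped-by → no.
ingest [301, 368] → during → no.
lunch [540, 590] → after → no.
rehearsal [637, 640] → after → no.
retro [421, 734] → overlapped-by → no.
soundcheck [332, 602] → overlapped-by → no.
sync_call [174, 271] → during → no.
Result: none.

none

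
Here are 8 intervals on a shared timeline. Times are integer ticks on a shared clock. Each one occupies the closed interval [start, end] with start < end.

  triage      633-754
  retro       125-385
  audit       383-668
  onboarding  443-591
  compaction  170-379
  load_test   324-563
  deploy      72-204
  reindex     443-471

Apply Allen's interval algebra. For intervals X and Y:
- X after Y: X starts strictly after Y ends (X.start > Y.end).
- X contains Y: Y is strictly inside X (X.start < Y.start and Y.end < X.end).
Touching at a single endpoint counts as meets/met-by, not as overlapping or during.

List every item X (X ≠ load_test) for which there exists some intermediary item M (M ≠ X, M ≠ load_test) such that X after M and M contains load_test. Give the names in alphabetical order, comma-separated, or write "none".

none

Target load_test = [324, 563].
Intermediaries M with M contains load_test: none.
Union: none.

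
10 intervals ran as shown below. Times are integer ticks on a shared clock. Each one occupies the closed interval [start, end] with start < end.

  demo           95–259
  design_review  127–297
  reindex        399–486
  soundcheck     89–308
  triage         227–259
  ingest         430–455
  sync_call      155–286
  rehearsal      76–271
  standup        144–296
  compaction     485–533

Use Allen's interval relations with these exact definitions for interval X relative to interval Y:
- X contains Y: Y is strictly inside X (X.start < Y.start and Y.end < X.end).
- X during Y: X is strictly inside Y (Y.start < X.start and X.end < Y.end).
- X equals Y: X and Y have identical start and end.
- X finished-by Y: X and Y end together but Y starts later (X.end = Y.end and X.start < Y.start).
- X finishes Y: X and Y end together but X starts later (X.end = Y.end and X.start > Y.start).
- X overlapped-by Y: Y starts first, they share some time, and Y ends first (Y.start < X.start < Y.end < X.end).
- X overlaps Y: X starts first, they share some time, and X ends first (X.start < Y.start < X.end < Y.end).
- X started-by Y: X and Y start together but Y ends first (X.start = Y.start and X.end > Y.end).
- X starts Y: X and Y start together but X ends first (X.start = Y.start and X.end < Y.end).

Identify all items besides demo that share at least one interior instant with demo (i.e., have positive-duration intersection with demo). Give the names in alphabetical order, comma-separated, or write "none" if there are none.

design_review, rehearsal, soundcheck, standup, sync_call, triage

Target demo = [95, 259].
compaction [485, 533] → after → no.
design_review [127, 297] → overlapped-by → yes.
ingest [430, 455] → after → no.
rehearsal [76, 271] → contains → yes.
reindex [399, 486] → after → no.
soundcheck [89, 308] → contains → yes.
standup [144, 296] → overlapped-by → yes.
sync_call [155, 286] → overlapped-by → yes.
triage [227, 259] → finishes → yes.
Result: design_review, rehearsal, soundcheck, standup, sync_call, triage.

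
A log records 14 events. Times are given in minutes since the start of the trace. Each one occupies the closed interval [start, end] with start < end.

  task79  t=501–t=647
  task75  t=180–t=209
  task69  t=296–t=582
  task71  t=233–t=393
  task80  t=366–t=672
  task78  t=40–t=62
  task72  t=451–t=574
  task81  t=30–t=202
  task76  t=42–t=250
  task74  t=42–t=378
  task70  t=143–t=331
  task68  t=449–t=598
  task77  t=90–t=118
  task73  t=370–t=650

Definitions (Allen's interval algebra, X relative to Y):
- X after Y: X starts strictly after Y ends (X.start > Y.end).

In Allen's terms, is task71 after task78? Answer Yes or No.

Yes

task71 = [t=233, t=393], task78 = [t=40, t=62].
Actual relation of task71 to task78: after.
Asked whether 'after' holds → Yes.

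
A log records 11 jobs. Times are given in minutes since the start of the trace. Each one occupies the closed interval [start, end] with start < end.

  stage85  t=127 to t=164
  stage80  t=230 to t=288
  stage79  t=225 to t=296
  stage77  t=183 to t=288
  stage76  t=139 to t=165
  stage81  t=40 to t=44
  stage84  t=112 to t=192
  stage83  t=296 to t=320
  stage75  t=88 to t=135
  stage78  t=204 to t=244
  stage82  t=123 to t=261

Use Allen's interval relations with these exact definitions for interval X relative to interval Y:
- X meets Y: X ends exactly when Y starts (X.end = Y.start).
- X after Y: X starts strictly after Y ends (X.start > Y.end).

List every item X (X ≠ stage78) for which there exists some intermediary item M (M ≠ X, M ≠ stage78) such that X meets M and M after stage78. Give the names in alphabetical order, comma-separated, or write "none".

stage79

Target stage78 = [t=204, t=244].
Intermediaries M with M after stage78: stage83.
Via stage83 — items with X meets stage83: stage79.
Union: stage79.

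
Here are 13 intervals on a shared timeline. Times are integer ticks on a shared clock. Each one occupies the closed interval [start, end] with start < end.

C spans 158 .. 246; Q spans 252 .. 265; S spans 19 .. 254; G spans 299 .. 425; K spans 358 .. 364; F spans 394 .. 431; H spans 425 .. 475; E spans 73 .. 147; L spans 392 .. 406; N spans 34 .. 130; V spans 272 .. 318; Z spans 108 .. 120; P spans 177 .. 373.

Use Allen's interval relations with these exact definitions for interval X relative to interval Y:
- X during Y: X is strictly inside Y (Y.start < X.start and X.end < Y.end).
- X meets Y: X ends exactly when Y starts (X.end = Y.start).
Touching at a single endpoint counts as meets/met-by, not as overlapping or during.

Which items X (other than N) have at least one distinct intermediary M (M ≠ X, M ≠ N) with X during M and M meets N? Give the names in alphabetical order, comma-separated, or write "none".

none

Target N = [34, 130].
Intermediaries M with M meets N: none.
Union: none.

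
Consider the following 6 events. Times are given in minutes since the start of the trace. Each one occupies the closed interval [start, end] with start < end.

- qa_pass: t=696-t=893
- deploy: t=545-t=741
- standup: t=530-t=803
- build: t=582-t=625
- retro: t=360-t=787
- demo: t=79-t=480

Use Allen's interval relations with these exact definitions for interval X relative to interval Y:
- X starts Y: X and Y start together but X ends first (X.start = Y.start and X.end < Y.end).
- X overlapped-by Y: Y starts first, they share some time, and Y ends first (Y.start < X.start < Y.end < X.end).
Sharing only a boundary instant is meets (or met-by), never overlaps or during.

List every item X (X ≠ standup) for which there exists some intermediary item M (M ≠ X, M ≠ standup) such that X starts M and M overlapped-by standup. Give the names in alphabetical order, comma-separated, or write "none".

none

Target standup = [t=530, t=803].
Intermediaries M with M overlapped-by standup: qa_pass.
Via qa_pass — items with X starts qa_pass: none.
Union: none.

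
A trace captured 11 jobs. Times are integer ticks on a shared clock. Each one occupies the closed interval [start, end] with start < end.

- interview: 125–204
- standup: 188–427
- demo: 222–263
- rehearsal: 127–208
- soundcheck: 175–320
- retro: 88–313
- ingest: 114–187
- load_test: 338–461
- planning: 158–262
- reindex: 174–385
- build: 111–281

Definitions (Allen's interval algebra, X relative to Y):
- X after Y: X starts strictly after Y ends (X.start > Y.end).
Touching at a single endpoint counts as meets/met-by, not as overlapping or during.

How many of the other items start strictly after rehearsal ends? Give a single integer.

2

Target rehearsal = [127, 208].
build [111, 281] → contains → no.
demo [222, 263] → after → counts.
ingest [114, 187] → overlaps → no.
interview [125, 204] → overlaps → no.
load_test [338, 461] → after → counts.
planning [158, 262] → overlapped-by → no.
reindex [174, 385] → overlapped-by → no.
retro [88, 313] → contains → no.
soundcheck [175, 320] → overlapped-by → no.
standup [188, 427] → overlapped-by → no.
Total: 2.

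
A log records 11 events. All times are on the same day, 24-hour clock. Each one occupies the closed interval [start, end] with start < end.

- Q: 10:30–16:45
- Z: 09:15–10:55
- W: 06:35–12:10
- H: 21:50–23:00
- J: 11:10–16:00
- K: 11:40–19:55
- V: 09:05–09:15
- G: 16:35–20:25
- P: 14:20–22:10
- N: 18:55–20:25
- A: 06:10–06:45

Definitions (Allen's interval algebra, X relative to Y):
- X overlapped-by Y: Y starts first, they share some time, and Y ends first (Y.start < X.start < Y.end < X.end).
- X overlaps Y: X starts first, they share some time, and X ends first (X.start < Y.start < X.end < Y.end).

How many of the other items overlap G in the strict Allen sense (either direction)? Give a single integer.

Target G = [16:35, 20:25].
A [06:10, 06:45] → before → no.
H [21:50, 23:00] → after → no.
J [11:10, 16:00] → before → no.
K [11:40, 19:55] → overlaps → counts.
N [18:55, 20:25] → finishes → no.
P [14:20, 22:10] → contains → no.
Q [10:30, 16:45] → overlaps → counts.
V [09:05, 09:15] → before → no.
W [06:35, 12:10] → before → no.
Z [09:15, 10:55] → before → no.
Total: 2.

2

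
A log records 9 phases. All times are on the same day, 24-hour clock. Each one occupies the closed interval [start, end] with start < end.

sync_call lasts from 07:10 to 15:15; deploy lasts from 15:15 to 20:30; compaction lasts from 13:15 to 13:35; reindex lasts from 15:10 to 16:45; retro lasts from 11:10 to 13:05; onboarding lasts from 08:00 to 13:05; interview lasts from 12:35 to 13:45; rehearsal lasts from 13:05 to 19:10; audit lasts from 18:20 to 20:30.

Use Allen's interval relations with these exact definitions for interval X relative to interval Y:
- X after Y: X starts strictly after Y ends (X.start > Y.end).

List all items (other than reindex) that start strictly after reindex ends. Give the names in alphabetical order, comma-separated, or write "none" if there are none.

Target reindex = [15:10, 16:45].
audit [18:20, 20:30] → after → yes.
compaction [13:15, 13:35] → before → no.
deploy [15:15, 20:30] → overlapped-by → no.
interview [12:35, 13:45] → before → no.
onboarding [08:00, 13:05] → before → no.
rehearsal [13:05, 19:10] → contains → no.
retro [11:10, 13:05] → before → no.
sync_call [07:10, 15:15] → overlaps → no.
Result: audit.

audit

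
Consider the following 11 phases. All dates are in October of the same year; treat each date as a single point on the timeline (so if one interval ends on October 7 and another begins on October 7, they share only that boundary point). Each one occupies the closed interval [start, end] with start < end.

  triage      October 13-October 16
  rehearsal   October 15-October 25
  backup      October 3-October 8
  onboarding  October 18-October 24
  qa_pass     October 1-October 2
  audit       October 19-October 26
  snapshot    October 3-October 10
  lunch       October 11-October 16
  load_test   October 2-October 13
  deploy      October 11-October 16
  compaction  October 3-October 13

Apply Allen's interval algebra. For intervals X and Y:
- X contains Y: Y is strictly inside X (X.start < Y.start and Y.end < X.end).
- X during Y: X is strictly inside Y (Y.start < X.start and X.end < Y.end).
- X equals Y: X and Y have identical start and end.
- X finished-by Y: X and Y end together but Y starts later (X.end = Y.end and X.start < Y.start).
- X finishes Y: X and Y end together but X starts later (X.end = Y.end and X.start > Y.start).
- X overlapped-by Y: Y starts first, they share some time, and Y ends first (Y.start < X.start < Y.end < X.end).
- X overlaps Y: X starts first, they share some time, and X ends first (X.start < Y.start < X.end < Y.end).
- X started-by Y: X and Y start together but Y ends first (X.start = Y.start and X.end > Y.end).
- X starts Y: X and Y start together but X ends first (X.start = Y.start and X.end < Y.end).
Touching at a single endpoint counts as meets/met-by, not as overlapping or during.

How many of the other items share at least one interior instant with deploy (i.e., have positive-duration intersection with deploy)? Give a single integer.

5

Target deploy = [October 11, October 16].
audit [October 19, October 26] → after → no.
backup [October 3, October 8] → before → no.
compaction [October 3, October 13] → overlaps → counts.
load_test [October 2, October 13] → overlaps → counts.
lunch [October 11, October 16] → equals → counts.
onboarding [October 18, October 24] → after → no.
qa_pass [October 1, October 2] → before → no.
rehearsal [October 15, October 25] → overlapped-by → counts.
snapshot [October 3, October 10] → before → no.
triage [October 13, October 16] → finishes → counts.
Total: 5.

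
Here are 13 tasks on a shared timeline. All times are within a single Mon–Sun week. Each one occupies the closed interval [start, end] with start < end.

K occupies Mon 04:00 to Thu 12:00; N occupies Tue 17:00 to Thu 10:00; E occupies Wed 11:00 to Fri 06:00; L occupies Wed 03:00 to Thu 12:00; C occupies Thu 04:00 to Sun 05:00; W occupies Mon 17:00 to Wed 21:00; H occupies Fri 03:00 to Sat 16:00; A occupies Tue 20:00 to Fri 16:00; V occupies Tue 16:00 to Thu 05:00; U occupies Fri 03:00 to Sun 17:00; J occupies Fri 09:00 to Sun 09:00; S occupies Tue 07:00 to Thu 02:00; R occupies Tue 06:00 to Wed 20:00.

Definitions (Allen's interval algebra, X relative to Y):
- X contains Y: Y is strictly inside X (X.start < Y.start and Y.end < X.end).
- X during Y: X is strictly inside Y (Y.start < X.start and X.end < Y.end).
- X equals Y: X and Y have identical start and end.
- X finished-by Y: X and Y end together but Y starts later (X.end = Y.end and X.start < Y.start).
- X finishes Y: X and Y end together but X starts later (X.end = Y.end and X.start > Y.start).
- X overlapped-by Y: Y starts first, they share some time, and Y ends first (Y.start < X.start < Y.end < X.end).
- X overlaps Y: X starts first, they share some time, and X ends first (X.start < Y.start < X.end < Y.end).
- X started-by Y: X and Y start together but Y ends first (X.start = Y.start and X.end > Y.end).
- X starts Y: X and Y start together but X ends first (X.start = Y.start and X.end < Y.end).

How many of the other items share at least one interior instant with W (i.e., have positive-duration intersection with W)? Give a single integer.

Target W = [Mon 17:00, Wed 21:00].
A [Tue 20:00, Fri 16:00] → overlapped-by → counts.
C [Thu 04:00, Sun 05:00] → after → no.
E [Wed 11:00, Fri 06:00] → overlapped-by → counts.
H [Fri 03:00, Sat 16:00] → after → no.
J [Fri 09:00, Sun 09:00] → after → no.
K [Mon 04:00, Thu 12:00] → contains → counts.
L [Wed 03:00, Thu 12:00] → overlapped-by → counts.
N [Tue 17:00, Thu 10:00] → overlapped-by → counts.
R [Tue 06:00, Wed 20:00] → during → counts.
S [Tue 07:00, Thu 02:00] → overlapped-by → counts.
U [Fri 03:00, Sun 17:00] → after → no.
V [Tue 16:00, Thu 05:00] → overlapped-by → counts.
Total: 8.

8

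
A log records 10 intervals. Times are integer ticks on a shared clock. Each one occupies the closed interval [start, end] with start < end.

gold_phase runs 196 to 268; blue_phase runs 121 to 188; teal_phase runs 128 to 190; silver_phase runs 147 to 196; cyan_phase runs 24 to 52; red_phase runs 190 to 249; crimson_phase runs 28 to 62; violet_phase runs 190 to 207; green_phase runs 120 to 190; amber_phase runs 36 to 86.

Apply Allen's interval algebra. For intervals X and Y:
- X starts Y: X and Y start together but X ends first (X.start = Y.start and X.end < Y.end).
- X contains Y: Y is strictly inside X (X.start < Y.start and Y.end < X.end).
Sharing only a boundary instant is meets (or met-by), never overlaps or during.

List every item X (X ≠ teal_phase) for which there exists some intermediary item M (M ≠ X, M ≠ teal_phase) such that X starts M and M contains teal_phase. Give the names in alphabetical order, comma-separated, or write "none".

none

Target teal_phase = [128, 190].
Intermediaries M with M contains teal_phase: none.
Union: none.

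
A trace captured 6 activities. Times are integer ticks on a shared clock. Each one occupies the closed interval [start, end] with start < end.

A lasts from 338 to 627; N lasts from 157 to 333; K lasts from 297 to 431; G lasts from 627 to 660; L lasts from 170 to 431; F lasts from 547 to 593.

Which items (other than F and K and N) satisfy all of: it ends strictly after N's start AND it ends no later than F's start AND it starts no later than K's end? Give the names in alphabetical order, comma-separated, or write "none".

L

Conditions: its end is strictly after N's start (X.end > 157) AND its end is no later than F's start (X.end <= 547) AND its start is no later than K's end (X.start <= 431).
A: end 627 > 157? ✓; end 627 <= 547? ✗; start 338 <= 431? ✓ → no.
G: end 660 > 157? ✓; end 660 <= 547? ✗; start 627 <= 431? ✗ → no.
L: end 431 > 157? ✓; end 431 <= 547? ✓; start 170 <= 431? ✓ → yes.
Result: L.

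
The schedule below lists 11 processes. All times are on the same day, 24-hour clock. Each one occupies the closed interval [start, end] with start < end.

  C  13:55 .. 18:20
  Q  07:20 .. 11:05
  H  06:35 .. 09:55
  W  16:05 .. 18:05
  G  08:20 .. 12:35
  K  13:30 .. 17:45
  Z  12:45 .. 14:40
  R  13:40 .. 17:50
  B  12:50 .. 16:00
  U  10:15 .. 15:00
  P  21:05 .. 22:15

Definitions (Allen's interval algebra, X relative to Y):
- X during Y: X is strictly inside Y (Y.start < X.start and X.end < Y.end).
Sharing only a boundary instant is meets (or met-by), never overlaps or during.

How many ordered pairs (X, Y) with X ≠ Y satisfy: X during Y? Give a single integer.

Checking all 110 ordered pairs for relation 'during'; matching pairs in alphabetical order:
(W, C): W during C ✓
(Z, U): Z during U ✓
Count: 2.

2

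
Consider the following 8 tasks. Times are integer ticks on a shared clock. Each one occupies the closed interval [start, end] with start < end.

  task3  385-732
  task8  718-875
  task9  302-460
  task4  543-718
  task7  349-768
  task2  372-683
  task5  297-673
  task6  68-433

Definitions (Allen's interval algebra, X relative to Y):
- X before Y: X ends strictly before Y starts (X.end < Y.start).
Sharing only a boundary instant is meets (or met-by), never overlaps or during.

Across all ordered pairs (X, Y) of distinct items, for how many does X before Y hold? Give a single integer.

Checking all 56 ordered pairs for relation 'before'; matching pairs in alphabetical order:
(task2, task8): task2 before task8 ✓
(task5, task8): task5 before task8 ✓
(task6, task4): task6 before task4 ✓
(task6, task8): task6 before task8 ✓
(task9, task4): task9 before task4 ✓
(task9, task8): task9 before task8 ✓
Count: 6.

6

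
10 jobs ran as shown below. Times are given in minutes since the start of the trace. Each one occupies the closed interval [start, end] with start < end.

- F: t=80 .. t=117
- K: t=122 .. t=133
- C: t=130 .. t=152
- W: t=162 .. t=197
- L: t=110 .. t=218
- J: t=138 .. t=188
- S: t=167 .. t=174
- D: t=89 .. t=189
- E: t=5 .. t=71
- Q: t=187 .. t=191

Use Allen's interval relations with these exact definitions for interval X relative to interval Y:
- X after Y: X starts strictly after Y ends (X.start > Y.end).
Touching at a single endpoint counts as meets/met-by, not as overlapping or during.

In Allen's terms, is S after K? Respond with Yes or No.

S = [t=167, t=174], K = [t=122, t=133].
Actual relation of S to K: after.
Asked whether 'after' holds → Yes.

Yes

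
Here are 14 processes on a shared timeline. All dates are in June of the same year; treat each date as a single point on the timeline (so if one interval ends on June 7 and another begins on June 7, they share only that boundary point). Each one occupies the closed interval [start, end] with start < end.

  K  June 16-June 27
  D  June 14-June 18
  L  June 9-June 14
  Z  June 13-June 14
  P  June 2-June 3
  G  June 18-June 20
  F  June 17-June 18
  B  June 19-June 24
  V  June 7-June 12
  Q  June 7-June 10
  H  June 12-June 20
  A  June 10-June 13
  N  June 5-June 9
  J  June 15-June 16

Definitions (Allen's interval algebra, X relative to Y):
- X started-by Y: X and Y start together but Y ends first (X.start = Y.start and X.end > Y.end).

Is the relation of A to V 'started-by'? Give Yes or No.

No

A = [June 10, June 13], V = [June 7, June 12].
Actual relation of A to V: overlapped-by.
Asked whether 'started-by' holds → No.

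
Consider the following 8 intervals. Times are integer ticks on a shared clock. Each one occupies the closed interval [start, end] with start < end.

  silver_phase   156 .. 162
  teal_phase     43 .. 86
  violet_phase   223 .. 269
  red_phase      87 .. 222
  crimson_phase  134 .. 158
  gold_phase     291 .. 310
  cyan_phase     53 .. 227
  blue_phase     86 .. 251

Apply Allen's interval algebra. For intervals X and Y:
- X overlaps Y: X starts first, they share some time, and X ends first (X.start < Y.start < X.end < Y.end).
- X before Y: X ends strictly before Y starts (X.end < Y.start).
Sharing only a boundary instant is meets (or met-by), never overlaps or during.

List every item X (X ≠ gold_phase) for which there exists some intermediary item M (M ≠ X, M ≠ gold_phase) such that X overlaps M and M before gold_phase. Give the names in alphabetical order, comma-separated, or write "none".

blue_phase, crimson_phase, cyan_phase, teal_phase

Target gold_phase = [291, 310].
Intermediaries M with M before gold_phase: blue_phase, crimson_phase, cyan_phase, red_phase, silver_phase, teal_phase, violet_phase.
Via blue_phase — items with X overlaps blue_phase: cyan_phase.
Via crimson_phase — items with X overlaps crimson_phase: none.
Via cyan_phase — items with X overlaps cyan_phase: teal_phase.
Via red_phase — items with X overlaps red_phase: none.
Via silver_phase — items with X overlaps silver_phase: crimson_phase.
Via teal_phase — items with X overlaps teal_phase: none.
Via violet_phase — items with X overlaps violet_phase: blue_phase, cyan_phase.
Union: blue_phase, crimson_phase, cyan_phase, teal_phase.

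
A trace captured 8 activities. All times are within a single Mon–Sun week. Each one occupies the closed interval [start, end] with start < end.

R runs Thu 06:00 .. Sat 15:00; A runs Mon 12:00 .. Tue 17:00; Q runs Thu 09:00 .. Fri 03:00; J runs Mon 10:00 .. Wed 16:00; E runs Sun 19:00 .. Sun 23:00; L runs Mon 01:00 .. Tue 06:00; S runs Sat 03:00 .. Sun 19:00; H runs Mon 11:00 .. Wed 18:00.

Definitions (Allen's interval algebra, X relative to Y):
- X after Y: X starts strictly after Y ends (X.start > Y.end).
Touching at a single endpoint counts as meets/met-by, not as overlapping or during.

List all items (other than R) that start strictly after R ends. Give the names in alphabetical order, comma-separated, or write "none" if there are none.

E

Target R = [Thu 06:00, Sat 15:00].
A [Mon 12:00, Tue 17:00] → before → no.
E [Sun 19:00, Sun 23:00] → after → yes.
H [Mon 11:00, Wed 18:00] → before → no.
J [Mon 10:00, Wed 16:00] → before → no.
L [Mon 01:00, Tue 06:00] → before → no.
Q [Thu 09:00, Fri 03:00] → during → no.
S [Sat 03:00, Sun 19:00] → overlapped-by → no.
Result: E.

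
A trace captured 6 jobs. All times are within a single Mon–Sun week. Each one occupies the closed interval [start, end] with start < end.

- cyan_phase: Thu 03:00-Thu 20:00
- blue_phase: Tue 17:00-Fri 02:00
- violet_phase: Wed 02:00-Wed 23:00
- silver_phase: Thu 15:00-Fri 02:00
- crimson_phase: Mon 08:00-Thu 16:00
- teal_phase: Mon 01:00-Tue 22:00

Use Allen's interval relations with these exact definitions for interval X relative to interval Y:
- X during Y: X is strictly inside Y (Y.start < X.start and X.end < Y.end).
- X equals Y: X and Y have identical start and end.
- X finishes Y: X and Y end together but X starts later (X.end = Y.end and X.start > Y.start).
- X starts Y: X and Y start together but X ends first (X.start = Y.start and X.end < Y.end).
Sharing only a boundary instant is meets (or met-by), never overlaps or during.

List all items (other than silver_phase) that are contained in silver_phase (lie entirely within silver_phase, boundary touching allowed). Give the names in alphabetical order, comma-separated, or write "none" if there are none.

Target silver_phase = [Thu 15:00, Fri 02:00].
blue_phase [Tue 17:00, Fri 02:00] → finished-by → no.
crimson_phase [Mon 08:00, Thu 16:00] → overlaps → no.
cyan_phase [Thu 03:00, Thu 20:00] → overlaps → no.
teal_phase [Mon 01:00, Tue 22:00] → before → no.
violet_phase [Wed 02:00, Wed 23:00] → before → no.
Result: none.

none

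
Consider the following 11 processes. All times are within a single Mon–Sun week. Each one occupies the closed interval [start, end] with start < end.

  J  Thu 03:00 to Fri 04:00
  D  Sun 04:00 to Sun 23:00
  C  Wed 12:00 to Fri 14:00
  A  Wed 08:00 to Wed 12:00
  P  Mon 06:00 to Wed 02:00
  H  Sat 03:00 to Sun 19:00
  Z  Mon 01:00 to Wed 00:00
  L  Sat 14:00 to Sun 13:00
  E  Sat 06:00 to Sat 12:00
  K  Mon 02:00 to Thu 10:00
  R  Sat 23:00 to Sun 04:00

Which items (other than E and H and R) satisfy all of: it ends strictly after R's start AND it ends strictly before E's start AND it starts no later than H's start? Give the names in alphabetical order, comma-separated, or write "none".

none

Conditions: its end is strictly after R's start (X.end > Sat 23:00) AND its end is strictly before E's start (X.end < Sat 06:00) AND its start is no later than H's start (X.start <= Sat 03:00).
A: end Wed 12:00 > Sat 23:00? ✗; end Wed 12:00 < Sat 06:00? ✓; start Wed 08:00 <= Sat 03:00? ✓ → no.
C: end Fri 14:00 > Sat 23:00? ✗; end Fri 14:00 < Sat 06:00? ✓; start Wed 12:00 <= Sat 03:00? ✓ → no.
D: end Sun 23:00 > Sat 23:00? ✓; end Sun 23:00 < Sat 06:00? ✗; start Sun 04:00 <= Sat 03:00? ✗ → no.
J: end Fri 04:00 > Sat 23:00? ✗; end Fri 04:00 < Sat 06:00? ✓; start Thu 03:00 <= Sat 03:00? ✓ → no.
K: end Thu 10:00 > Sat 23:00? ✗; end Thu 10:00 < Sat 06:00? ✓; start Mon 02:00 <= Sat 03:00? ✓ → no.
L: end Sun 13:00 > Sat 23:00? ✓; end Sun 13:00 < Sat 06:00? ✗; start Sat 14:00 <= Sat 03:00? ✗ → no.
P: end Wed 02:00 > Sat 23:00? ✗; end Wed 02:00 < Sat 06:00? ✓; start Mon 06:00 <= Sat 03:00? ✓ → no.
Z: end Wed 00:00 > Sat 23:00? ✗; end Wed 00:00 < Sat 06:00? ✓; start Mon 01:00 <= Sat 03:00? ✓ → no.
Result: none.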